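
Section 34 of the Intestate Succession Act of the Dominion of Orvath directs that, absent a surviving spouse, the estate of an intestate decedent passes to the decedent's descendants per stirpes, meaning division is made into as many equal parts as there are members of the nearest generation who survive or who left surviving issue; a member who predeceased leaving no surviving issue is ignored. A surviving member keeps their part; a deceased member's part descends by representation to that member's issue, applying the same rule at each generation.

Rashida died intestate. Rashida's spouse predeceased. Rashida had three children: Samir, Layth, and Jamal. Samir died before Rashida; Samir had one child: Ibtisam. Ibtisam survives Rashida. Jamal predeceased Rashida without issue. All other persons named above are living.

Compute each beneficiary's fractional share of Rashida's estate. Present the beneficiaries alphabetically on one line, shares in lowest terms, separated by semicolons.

Ibtisam 1/2; Layth 1/2

There is no surviving spouse, so the entire estate passes to Rashida's descendants per stirpes.
Jamal left no surviving issue, so that branch lapses and is disregarded.
The estate is divided into 2 equal shares of 1/2 among Samir, Layth.
Samir predeceased; the 1/2 allotted to Samir's branch passes to Samir's issue by representation.
Ibtisam is the sole taker at this level and receives the full 1/2.
Layth is living and takes 1/2.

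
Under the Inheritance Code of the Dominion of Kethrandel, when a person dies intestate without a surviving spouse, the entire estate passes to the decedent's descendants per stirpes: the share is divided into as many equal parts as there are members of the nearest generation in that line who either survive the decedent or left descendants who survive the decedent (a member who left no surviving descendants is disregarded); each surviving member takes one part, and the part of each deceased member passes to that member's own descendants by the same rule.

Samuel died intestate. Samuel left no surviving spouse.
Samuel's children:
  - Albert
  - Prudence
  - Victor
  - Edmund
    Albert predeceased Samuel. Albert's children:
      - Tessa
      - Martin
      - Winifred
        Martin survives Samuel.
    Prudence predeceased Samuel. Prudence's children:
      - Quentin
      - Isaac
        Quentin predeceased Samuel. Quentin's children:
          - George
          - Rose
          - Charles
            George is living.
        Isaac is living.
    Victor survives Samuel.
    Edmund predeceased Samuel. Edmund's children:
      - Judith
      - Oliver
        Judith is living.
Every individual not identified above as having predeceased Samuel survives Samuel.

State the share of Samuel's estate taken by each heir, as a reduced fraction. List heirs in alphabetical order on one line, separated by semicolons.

There is no surviving spouse, so the entire estate passes to Samuel's descendants per stirpes.
The estate is divided into 4 equal shares of 1/4 among Albert, Prudence, Victor, Edmund.
Albert predeceased; the 1/4 allotted to Albert's branch passes to Albert's issue by representation.
The 1/4 is divided into 3 equal shares of 1/12 among Tessa, Martin, Winifred.
Tessa is living and takes 1/12.
Martin is living and takes 1/12.
Winifred is living and takes 1/12.
Prudence predeceased; the 1/4 allotted to Prudence's branch passes to Prudence's issue by representation.
The 1/4 is divided into 2 equal shares of 1/8 among Quentin, Isaac.
Quentin predeceased; the 1/8 allotted to Quentin's branch passes to Quentin's issue by representation.
The 1/8 is divided into 3 equal shares of 1/24 among George, Rose, Charles.
George is living and takes 1/24.
Rose is living and takes 1/24.
Charles is living and takes 1/24.
Isaac is living and takes 1/8.
Victor is living and takes 1/4.
Edmund predeceased; the 1/4 allotted to Edmund's branch passes to Edmund's issue by representation.
The 1/4 is divided into 2 equal shares of 1/8 among Judith, Oliver.
Judith is living and takes 1/8.
Oliver is living and takes 1/8.

Charles 1/24; George 1/24; Isaac 1/8; Judith 1/8; Martin 1/12; Oliver 1/8; Rose 1/24; Tessa 1/12; Victor 1/4; Winifred 1/12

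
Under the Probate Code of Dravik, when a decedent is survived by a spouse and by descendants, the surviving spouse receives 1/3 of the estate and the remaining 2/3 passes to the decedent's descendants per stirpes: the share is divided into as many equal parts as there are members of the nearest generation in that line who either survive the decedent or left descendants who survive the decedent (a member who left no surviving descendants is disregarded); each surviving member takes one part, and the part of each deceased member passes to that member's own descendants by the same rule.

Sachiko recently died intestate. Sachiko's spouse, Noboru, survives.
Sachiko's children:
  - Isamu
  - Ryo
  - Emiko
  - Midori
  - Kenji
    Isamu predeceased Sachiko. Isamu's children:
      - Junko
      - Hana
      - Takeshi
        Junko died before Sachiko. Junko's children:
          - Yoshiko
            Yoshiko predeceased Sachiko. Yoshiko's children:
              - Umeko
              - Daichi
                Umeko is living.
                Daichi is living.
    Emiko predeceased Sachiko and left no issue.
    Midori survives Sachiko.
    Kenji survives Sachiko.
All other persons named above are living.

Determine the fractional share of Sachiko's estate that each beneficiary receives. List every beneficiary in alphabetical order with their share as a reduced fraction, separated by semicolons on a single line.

Noboru, as surviving spouse, takes 1/3.
The remaining 2/3 passes to Sachiko's descendants per stirpes.
Emiko left no surviving issue, so that branch lapses and is disregarded.
The 2/3 is divided into 4 equal shares of 1/6 among Isamu, Ryo, Midori, Kenji.
Isamu predeceased; the 1/6 allotted to Isamu's branch passes to Isamu's issue by representation.
The 1/6 is divided into 3 equal shares of 1/18 among Junko, Hana, Takeshi.
Junko predeceased; the 1/18 allotted to Junko's branch passes to Junko's issue by representation.
Yoshiko's line is the sole branch at this level, so the full 1/18 passes to Yoshiko's issue by representation.
The 1/18 is divided into 2 equal shares of 1/36 among Umeko, Daichi.
Umeko is living and takes 1/36.
Daichi is living and takes 1/36.
Hana is living and takes 1/18.
Takeshi is living and takes 1/18.
Ryo is living and takes 1/6.
Midori is living and takes 1/6.
Kenji is living and takes 1/6.

Daichi 1/36; Hana 1/18; Kenji 1/6; Midori 1/6; Noboru 1/3; Ryo 1/6; Takeshi 1/18; Umeko 1/36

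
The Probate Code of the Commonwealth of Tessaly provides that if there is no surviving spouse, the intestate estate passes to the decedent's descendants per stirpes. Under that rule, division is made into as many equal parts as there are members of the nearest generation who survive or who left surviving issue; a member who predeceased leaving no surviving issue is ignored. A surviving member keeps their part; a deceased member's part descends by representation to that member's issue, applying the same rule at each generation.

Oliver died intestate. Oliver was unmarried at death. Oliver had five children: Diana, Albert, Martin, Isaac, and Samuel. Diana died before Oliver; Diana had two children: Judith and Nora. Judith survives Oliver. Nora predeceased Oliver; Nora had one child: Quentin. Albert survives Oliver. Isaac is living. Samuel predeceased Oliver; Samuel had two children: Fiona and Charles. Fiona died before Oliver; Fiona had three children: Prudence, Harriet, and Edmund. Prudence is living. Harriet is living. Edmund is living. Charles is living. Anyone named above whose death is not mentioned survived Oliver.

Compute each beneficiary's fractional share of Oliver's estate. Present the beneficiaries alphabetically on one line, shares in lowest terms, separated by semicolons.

Albert 1/5; Charles 1/10; Edmund 1/30; Harriet 1/30; Isaac 1/5; Judith 1/10; Martin 1/5; Prudence 1/30; Quentin 1/10

There is no surviving spouse, so the entire estate passes to Oliver's descendants per stirpes.
The estate is divided into 5 equal shares of 1/5 among Diana, Albert, Martin, Isaac, Samuel.
Diana predeceased; the 1/5 allotted to Diana's branch passes to Diana's issue by representation.
The 1/5 is divided into 2 equal shares of 1/10 among Judith, Nora.
Judith is living and takes 1/10.
Nora predeceased; the 1/10 allotted to Nora's branch passes to Nora's issue by representation.
Quentin is the sole taker at this level and receives the full 1/10.
Albert is living and takes 1/5.
Martin is living and takes 1/5.
Isaac is living and takes 1/5.
Samuel predeceased; the 1/5 allotted to Samuel's branch passes to Samuel's issue by representation.
The 1/5 is divided into 2 equal shares of 1/10 among Fiona, Charles.
Fiona predeceased; the 1/10 allotted to Fiona's branch passes to Fiona's issue by representation.
The 1/10 is divided into 3 equal shares of 1/30 among Prudence, Harriet, Edmund.
Prudence is living and takes 1/30.
Harriet is living and takes 1/30.
Edmund is living and takes 1/30.
Charles is living and takes 1/10.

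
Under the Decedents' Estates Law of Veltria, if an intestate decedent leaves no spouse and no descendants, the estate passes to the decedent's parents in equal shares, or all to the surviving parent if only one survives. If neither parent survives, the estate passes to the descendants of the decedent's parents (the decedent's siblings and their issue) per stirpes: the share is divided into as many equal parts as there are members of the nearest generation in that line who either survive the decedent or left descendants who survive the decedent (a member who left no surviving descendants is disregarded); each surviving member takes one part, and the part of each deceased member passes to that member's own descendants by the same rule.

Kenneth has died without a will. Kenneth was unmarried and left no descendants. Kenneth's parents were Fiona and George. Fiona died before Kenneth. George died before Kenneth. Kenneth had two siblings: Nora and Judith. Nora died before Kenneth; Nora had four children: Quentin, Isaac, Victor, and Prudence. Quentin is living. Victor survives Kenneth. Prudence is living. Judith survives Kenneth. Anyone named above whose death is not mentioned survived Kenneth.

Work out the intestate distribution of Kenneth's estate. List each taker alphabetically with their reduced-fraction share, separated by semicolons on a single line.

Neither parent survives and there are no descendants, so the estate passes to Kenneth's siblings and their issue per stirpes.
The estate is divided into 2 equal shares of 1/2 among Nora, Judith.
Nora predeceased; the 1/2 allotted to Nora's branch passes to Nora's issue by representation.
The 1/2 is divided into 4 equal shares of 1/8 among Quentin, Isaac, Victor, Prudence.
Quentin is living and takes 1/8.
Isaac is living and takes 1/8.
Victor is living and takes 1/8.
Prudence is living and takes 1/8.
Judith is living and takes 1/2.

Isaac 1/8; Judith 1/2; Prudence 1/8; Quentin 1/8; Victor 1/8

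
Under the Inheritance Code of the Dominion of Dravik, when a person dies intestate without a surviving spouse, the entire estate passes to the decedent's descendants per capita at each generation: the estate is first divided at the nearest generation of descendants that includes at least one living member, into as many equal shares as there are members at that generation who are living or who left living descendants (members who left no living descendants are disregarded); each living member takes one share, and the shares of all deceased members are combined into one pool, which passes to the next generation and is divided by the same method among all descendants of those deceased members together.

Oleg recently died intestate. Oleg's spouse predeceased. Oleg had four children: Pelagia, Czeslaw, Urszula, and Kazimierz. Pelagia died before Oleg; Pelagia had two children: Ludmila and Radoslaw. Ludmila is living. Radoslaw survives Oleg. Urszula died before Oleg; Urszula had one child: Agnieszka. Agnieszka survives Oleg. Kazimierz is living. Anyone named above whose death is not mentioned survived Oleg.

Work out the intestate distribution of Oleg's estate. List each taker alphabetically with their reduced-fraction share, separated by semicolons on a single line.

Agnieszka 1/6; Czeslaw 1/4; Kazimierz 1/4; Ludmila 1/6; Radoslaw 1/6

There is no surviving spouse, so the entire estate passes to Oleg's descendants per capita at each generation.
At generation 1 (Pelagia, Czeslaw, Urszula, Kazimierz) there are 4 shares of (1)/4 = 1/4 each.
Living: Czeslaw and Kazimierz — each takes 1/4.
Deceased: Pelagia and Urszula. Their combined 1/2 is pooled and carried to generation 2.
At generation 2 (Ludmila, Radoslaw, Agnieszka) there are 3 shares of (1/2)/3 = 1/6 each.
Living: Ludmila, Radoslaw, and Agnieszka — each takes 1/6.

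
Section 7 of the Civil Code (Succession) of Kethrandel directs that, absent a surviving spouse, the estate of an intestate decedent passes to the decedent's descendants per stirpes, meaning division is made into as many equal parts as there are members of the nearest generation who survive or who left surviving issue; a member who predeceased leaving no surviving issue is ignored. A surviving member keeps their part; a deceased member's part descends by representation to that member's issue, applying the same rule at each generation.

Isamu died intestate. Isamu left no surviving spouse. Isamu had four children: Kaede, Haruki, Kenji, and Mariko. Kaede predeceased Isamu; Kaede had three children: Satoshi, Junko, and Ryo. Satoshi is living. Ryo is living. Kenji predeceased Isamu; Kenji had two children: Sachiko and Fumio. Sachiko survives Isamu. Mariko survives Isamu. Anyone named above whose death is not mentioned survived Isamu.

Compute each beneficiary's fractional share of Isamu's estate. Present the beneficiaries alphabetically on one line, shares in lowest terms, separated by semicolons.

There is no surviving spouse, so the entire estate passes to Isamu's descendants per stirpes.
The estate is divided into 4 equal shares of 1/4 among Kaede, Haruki, Kenji, Mariko.
Kaede predeceased; the 1/4 allotted to Kaede's branch passes to Kaede's issue by representation.
The 1/4 is divided into 3 equal shares of 1/12 among Satoshi, Junko, Ryo.
Satoshi is living and takes 1/12.
Junko is living and takes 1/12.
Ryo is living and takes 1/12.
Haruki is living and takes 1/4.
Kenji predeceased; the 1/4 allotted to Kenji's branch passes to Kenji's issue by representation.
The 1/4 is divided into 2 equal shares of 1/8 among Sachiko, Fumio.
Sachiko is living and takes 1/8.
Fumio is living and takes 1/8.
Mariko is living and takes 1/4.

Fumio 1/8; Haruki 1/4; Junko 1/12; Mariko 1/4; Ryo 1/12; Sachiko 1/8; Satoshi 1/12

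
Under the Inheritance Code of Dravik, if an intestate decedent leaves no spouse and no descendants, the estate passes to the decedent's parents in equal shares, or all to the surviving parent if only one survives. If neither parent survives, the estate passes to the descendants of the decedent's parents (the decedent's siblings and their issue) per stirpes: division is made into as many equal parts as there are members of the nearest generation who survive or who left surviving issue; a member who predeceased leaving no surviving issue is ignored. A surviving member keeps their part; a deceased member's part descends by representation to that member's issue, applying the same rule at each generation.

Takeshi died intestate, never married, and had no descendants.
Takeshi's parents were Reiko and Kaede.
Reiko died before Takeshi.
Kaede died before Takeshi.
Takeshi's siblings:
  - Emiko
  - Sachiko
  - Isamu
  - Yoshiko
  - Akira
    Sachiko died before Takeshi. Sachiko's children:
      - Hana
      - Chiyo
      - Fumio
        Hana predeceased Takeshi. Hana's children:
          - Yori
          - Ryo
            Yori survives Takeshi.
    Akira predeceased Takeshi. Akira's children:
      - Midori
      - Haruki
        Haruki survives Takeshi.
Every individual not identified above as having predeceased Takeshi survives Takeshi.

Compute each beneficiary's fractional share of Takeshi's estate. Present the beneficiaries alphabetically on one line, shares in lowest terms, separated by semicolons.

Chiyo 1/15; Emiko 1/5; Fumio 1/15; Haruki 1/10; Isamu 1/5; Midori 1/10; Ryo 1/30; Yori 1/30; Yoshiko 1/5

Neither parent survives and there are no descendants, so the estate passes to Takeshi's siblings and their issue per stirpes.
The estate is divided into 5 equal shares of 1/5 among Emiko, Sachiko, Isamu, Yoshiko, Akira.
Emiko is living and takes 1/5.
Sachiko predeceased; the 1/5 allotted to Sachiko's branch passes to Sachiko's issue by representation.
The 1/5 is divided into 3 equal shares of 1/15 among Hana, Chiyo, Fumio.
Hana predeceased; the 1/15 allotted to Hana's branch passes to Hana's issue by representation.
The 1/15 is divided into 2 equal shares of 1/30 among Yori, Ryo.
Yori is living and takes 1/30.
Ryo is living and takes 1/30.
Chiyo is living and takes 1/15.
Fumio is living and takes 1/15.
Isamu is living and takes 1/5.
Yoshiko is living and takes 1/5.
Akira predeceased; the 1/5 allotted to Akira's branch passes to Akira's issue by representation.
The 1/5 is divided into 2 equal shares of 1/10 among Midori, Haruki.
Midori is living and takes 1/10.
Haruki is living and takes 1/10.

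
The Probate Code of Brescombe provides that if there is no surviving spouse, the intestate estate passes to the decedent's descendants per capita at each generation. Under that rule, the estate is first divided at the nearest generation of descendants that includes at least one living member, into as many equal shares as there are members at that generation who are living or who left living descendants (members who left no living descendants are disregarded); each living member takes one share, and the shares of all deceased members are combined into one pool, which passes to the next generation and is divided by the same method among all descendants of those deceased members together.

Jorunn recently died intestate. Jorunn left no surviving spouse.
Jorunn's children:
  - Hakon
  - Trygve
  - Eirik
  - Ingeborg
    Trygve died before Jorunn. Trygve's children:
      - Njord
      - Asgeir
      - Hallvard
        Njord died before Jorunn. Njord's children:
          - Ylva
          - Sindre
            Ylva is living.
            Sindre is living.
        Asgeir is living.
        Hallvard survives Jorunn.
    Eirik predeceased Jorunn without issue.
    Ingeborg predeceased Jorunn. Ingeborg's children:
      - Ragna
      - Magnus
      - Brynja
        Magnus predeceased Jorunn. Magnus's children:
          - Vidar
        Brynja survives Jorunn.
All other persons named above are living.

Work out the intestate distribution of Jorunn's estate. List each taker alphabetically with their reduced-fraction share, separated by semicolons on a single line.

Asgeir 1/9; Brynja 1/9; Hakon 1/3; Hallvard 1/9; Ragna 1/9; Sindre 2/27; Vidar 2/27; Ylva 2/27

There is no surviving spouse, so the entire estate passes to Jorunn's descendants per capita at each generation.
At generation 1 (Hakon, Trygve, Ingeborg) there are 3 shares of (1)/3 = 1/3 each.
Living: Hakon — each takes 1/3.
Deceased: Trygve and Ingeborg. Their combined 2/3 is pooled and carried to generation 2.
At generation 2 (Njord, Asgeir, Hallvard, Ragna, Magnus, Brynja) there are 6 shares of (2/3)/6 = 1/9 each.
Living: Asgeir, Hallvard, Ragna, and Brynja — each takes 1/9.
Deceased: Njord and Magnus. Their combined 2/9 is pooled and carried to generation 3.
At generation 3 (Ylva, Sindre, Vidar) there are 3 shares of (2/9)/3 = 2/27 each.
Living: Ylva, Sindre, and Vidar — each takes 2/27.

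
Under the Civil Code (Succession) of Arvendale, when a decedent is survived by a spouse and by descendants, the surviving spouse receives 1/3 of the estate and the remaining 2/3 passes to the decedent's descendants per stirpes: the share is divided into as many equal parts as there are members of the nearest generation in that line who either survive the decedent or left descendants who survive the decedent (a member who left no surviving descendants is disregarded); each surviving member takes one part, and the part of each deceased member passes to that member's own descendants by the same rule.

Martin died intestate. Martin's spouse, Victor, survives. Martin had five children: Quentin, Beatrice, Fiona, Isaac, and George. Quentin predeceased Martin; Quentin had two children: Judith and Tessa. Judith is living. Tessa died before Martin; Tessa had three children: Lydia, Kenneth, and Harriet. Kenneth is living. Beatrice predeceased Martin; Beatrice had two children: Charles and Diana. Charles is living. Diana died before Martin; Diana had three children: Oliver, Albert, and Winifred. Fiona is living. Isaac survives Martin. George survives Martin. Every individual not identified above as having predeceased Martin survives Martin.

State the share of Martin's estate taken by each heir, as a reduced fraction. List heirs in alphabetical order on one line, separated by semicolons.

Victor, as surviving spouse, takes 1/3.
The remaining 2/3 passes to Martin's descendants per stirpes.
The 2/3 is divided into 5 equal shares of 2/15 among Quentin, Beatrice, Fiona, Isaac, George.
Quentin predeceased; the 2/15 allotted to Quentin's branch passes to Quentin's issue by representation.
The 2/15 is divided into 2 equal shares of 1/15 among Judith, Tessa.
Judith is living and takes 1/15.
Tessa predeceased; the 1/15 allotted to Tessa's branch passes to Tessa's issue by representation.
The 1/15 is divided into 3 equal shares of 1/45 among Lydia, Kenneth, Harriet.
Lydia is living and takes 1/45.
Kenneth is living and takes 1/45.
Harriet is living and takes 1/45.
Beatrice predeceased; the 2/15 allotted to Beatrice's branch passes to Beatrice's issue by representation.
The 2/15 is divided into 2 equal shares of 1/15 among Charles, Diana.
Charles is living and takes 1/15.
Diana predeceased; the 1/15 allotted to Diana's branch passes to Diana's issue by representation.
The 1/15 is divided into 3 equal shares of 1/45 among Oliver, Albert, Winifred.
Oliver is living and takes 1/45.
Albert is living and takes 1/45.
Winifred is living and takes 1/45.
Fiona is living and takes 2/15.
Isaac is living and takes 2/15.
George is living and takes 2/15.

Albert 1/45; Charles 1/15; Fiona 2/15; George 2/15; Harriet 1/45; Isaac 2/15; Judith 1/15; Kenneth 1/45; Lydia 1/45; Oliver 1/45; Victor 1/3; Winifred 1/45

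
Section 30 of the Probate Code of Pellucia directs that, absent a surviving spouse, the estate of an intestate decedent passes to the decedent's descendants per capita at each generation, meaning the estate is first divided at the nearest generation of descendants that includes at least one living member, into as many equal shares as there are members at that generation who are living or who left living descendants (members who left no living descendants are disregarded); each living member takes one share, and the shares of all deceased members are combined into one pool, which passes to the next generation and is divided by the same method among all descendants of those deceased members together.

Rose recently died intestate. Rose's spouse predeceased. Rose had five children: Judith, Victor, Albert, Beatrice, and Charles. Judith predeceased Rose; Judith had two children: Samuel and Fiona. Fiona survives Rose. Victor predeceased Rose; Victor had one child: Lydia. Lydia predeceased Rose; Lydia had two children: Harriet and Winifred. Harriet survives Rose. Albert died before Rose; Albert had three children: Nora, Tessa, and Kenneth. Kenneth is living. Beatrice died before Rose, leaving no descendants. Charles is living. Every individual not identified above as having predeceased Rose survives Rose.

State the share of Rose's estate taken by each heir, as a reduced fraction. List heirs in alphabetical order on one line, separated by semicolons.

Charles 1/4; Fiona 1/8; Harriet 1/16; Kenneth 1/8; Nora 1/8; Samuel 1/8; Tessa 1/8; Winifred 1/16

There is no surviving spouse, so the entire estate passes to Rose's descendants per capita at each generation.
At generation 1 (Judith, Victor, Albert, Charles) there are 4 shares of (1)/4 = 1/4 each.
Living: Charles — each takes 1/4.
Deceased: Judith, Victor, and Albert. Their combined 3/4 is pooled and carried to generation 2.
At generation 2 (Samuel, Fiona, Lydia, Nora, Tessa, Kenneth) there are 6 shares of (3/4)/6 = 1/8 each.
Living: Samuel, Fiona, Nora, Tessa, and Kenneth — each takes 1/8.
Deceased: Lydia. That 1/8 share is carried to generation 3.
At generation 3 (Harriet, Winifred) there are 2 shares of (1/8)/2 = 1/16 each.
Living: Harriet and Winifred — each takes 1/16.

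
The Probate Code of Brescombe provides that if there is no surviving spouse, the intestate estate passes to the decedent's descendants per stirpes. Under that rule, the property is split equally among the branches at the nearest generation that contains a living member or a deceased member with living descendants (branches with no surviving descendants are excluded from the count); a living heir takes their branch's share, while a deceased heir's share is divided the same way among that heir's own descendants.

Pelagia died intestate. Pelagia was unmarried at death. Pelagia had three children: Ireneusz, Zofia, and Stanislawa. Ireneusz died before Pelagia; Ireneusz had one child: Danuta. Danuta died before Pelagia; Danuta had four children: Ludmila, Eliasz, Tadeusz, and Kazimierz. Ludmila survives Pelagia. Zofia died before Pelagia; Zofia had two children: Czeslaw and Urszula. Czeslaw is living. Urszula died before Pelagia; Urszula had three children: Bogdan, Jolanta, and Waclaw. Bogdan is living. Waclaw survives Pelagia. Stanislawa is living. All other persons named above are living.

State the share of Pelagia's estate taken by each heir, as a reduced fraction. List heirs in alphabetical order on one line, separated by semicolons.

There is no surviving spouse, so the entire estate passes to Pelagia's descendants per stirpes.
The estate is divided into 3 equal shares of 1/3 among Ireneusz, Zofia, Stanislawa.
Ireneusz predeceased; the 1/3 allotted to Ireneusz's branch passes to Ireneusz's issue by representation.
Danuta's line is the sole branch at this level, so the full 1/3 passes to Danuta's issue by representation.
The 1/3 is divided into 4 equal shares of 1/12 among Ludmila, Eliasz, Tadeusz, Kazimierz.
Ludmila is living and takes 1/12.
Eliasz is living and takes 1/12.
Tadeusz is living and takes 1/12.
Kazimierz is living and takes 1/12.
Zofia predeceased; the 1/3 allotted to Zofia's branch passes to Zofia's issue by representation.
The 1/3 is divided into 2 equal shares of 1/6 among Czeslaw, Urszula.
Czeslaw is living and takes 1/6.
Urszula predeceased; the 1/6 allotted to Urszula's branch passes to Urszula's issue by representation.
The 1/6 is divided into 3 equal shares of 1/18 among Bogdan, Jolanta, Waclaw.
Bogdan is living and takes 1/18.
Jolanta is living and takes 1/18.
Waclaw is living and takes 1/18.
Stanislawa is living and takes 1/3.

Bogdan 1/18; Czeslaw 1/6; Eliasz 1/12; Jolanta 1/18; Kazimierz 1/12; Ludmila 1/12; Stanislawa 1/3; Tadeusz 1/12; Waclaw 1/18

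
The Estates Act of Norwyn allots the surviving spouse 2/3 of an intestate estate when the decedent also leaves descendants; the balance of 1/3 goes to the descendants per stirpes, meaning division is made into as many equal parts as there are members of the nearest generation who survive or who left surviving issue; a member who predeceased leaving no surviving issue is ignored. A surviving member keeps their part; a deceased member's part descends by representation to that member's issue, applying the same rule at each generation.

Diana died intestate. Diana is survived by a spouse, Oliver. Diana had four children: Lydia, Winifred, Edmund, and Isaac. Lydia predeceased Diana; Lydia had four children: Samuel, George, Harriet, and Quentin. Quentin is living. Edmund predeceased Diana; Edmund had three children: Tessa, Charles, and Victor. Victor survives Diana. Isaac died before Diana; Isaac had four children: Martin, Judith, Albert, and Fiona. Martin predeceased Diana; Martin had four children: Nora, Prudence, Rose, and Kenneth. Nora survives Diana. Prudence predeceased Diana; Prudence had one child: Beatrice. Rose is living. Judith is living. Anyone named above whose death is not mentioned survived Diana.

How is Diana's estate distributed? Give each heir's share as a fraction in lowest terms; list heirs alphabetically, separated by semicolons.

Albert 1/48; Beatrice 1/192; Charles 1/36; Fiona 1/48; George 1/48; Harriet 1/48; Judith 1/48; Kenneth 1/192; Nora 1/192; Oliver 2/3; Quentin 1/48; Rose 1/192; Samuel 1/48; Tessa 1/36; Victor 1/36; Winifred 1/12

Oliver, as surviving spouse, takes 2/3.
The remaining 1/3 passes to Diana's descendants per stirpes.
The 1/3 is divided into 4 equal shares of 1/12 among Lydia, Winifred, Edmund, Isaac.
Lydia predeceased; the 1/12 allotted to Lydia's branch passes to Lydia's issue by representation.
The 1/12 is divided into 4 equal shares of 1/48 among Samuel, George, Harriet, Quentin.
Samuel is living and takes 1/48.
George is living and takes 1/48.
Harriet is living and takes 1/48.
Quentin is living and takes 1/48.
Winifred is living and takes 1/12.
Edmund predeceased; the 1/12 allotted to Edmund's branch passes to Edmund's issue by representation.
The 1/12 is divided into 3 equal shares of 1/36 among Tessa, Charles, Victor.
Tessa is living and takes 1/36.
Charles is living and takes 1/36.
Victor is living and takes 1/36.
Isaac predeceased; the 1/12 allotted to Isaac's branch passes to Isaac's issue by representation.
The 1/12 is divided into 4 equal shares of 1/48 among Martin, Judith, Albert, Fiona.
Martin predeceased; the 1/48 allotted to Martin's branch passes to Martin's issue by representation.
The 1/48 is divided into 4 equal shares of 1/192 among Nora, Prudence, Rose, Kenneth.
Nora is living and takes 1/192.
Prudence predeceased; the 1/192 allotted to Prudence's branch passes to Prudence's issue by representation.
Beatrice is the sole taker at this level and receives the full 1/192.
Rose is living and takes 1/192.
Kenneth is living and takes 1/192.
Judith is living and takes 1/48.
Albert is living and takes 1/48.
Fiona is living and takes 1/48.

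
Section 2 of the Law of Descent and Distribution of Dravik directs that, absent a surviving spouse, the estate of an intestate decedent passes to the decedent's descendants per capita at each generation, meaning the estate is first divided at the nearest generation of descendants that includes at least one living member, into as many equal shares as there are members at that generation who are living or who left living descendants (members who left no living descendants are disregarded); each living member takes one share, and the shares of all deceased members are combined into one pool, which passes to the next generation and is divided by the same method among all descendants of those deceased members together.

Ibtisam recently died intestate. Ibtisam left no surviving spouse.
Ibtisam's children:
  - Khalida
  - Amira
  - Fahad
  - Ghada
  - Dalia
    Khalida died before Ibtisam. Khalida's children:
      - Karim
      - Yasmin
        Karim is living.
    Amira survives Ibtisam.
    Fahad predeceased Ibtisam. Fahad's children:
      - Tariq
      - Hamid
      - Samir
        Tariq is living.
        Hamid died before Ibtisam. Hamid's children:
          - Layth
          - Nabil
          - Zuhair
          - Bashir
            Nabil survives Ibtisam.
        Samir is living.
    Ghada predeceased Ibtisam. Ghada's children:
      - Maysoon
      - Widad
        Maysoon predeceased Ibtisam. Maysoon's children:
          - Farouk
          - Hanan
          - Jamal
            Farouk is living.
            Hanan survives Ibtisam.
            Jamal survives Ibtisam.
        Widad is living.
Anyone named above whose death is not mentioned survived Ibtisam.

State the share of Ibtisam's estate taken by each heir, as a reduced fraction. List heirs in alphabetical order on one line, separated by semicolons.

Amira 1/5; Bashir 6/245; Dalia 1/5; Farouk 6/245; Hanan 6/245; Jamal 6/245; Karim 3/35; Layth 6/245; Nabil 6/245; Samir 3/35; Tariq 3/35; Widad 3/35; Yasmin 3/35; Zuhair 6/245

There is no surviving spouse, so the entire estate passes to Ibtisam's descendants per capita at each generation.
At generation 1 (Khalida, Amira, Fahad, Ghada, Dalia) there are 5 shares of (1)/5 = 1/5 each.
Living: Amira and Dalia — each takes 1/5.
Deceased: Khalida, Fahad, and Ghada. Their combined 3/5 is pooled and carried to generation 2.
At generation 2 (Karim, Yasmin, Tariq, Hamid, Samir, Maysoon, Widad) there are 7 shares of (3/5)/7 = 3/35 each.
Living: Karim, Yasmin, Tariq, Samir, and Widad — each takes 3/35.
Deceased: Hamid and Maysoon. Their combined 6/35 is pooled and carried to generation 3.
At generation 3 (Layth, Nabil, Zuhair, Bashir, Farouk, Hanan, Jamal) there are 7 shares of (6/35)/7 = 6/245 each.
Living: Layth, Nabil, Zuhair, Bashir, Farouk, Hanan, and Jamal — each takes 6/245.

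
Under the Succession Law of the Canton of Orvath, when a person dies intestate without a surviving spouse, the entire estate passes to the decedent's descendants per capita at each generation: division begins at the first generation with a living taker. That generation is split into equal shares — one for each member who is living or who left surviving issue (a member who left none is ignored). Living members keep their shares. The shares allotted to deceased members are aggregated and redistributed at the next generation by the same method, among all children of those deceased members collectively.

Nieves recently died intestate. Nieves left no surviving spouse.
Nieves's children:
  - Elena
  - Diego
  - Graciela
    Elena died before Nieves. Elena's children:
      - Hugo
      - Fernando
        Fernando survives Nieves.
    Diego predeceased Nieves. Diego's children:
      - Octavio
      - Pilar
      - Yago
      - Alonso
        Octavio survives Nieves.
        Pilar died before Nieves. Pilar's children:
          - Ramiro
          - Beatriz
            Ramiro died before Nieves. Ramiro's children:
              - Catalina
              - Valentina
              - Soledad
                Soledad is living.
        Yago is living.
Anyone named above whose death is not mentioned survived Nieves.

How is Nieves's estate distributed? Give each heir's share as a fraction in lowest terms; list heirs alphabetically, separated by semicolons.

Alonso 1/9; Beatriz 1/18; Catalina 1/54; Fernando 1/9; Graciela 1/3; Hugo 1/9; Octavio 1/9; Soledad 1/54; Valentina 1/54; Yago 1/9

There is no surviving spouse, so the entire estate passes to Nieves's descendants per capita at each generation.
At generation 1 (Elena, Diego, Graciela) there are 3 shares of (1)/3 = 1/3 each.
Living: Graciela — each takes 1/3.
Deceased: Elena and Diego. Their combined 2/3 is pooled and carried to generation 2.
At generation 2 (Hugo, Fernando, Octavio, Pilar, Yago, Alonso) there are 6 shares of (2/3)/6 = 1/9 each.
Living: Hugo, Fernando, Octavio, Yago, and Alonso — each takes 1/9.
Deceased: Pilar. That 1/9 share is carried to generation 3.
At generation 3 (Ramiro, Beatriz) there are 2 shares of (1/9)/2 = 1/18 each.
Living: Beatriz — each takes 1/18.
Deceased: Ramiro. That 1/18 share is carried to generation 4.
At generation 4 (Catalina, Valentina, Soledad) there are 3 shares of (1/18)/3 = 1/54 each.
Living: Catalina, Valentina, and Soledad — each takes 1/54.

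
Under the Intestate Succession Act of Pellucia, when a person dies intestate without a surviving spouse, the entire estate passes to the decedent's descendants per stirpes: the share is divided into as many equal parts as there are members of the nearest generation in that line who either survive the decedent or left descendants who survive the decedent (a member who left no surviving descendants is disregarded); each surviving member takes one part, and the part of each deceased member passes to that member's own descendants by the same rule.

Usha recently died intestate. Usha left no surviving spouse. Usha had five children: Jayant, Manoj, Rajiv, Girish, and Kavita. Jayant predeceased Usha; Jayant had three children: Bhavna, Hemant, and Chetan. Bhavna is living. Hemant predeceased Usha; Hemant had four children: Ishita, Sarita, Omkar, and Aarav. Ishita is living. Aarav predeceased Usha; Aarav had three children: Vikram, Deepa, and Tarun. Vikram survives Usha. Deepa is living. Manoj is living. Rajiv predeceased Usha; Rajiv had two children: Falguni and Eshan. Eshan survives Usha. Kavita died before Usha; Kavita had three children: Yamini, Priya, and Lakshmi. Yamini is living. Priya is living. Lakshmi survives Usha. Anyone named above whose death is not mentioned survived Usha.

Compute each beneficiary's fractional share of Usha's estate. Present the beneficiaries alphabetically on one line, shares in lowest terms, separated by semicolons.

Bhavna 1/15; Chetan 1/15; Deepa 1/180; Eshan 1/10; Falguni 1/10; Girish 1/5; Ishita 1/60; Lakshmi 1/15; Manoj 1/5; Omkar 1/60; Priya 1/15; Sarita 1/60; Tarun 1/180; Vikram 1/180; Yamini 1/15

There is no surviving spouse, so the entire estate passes to Usha's descendants per stirpes.
The estate is divided into 5 equal shares of 1/5 among Jayant, Manoj, Rajiv, Girish, Kavita.
Jayant predeceased; the 1/5 allotted to Jayant's branch passes to Jayant's issue by representation.
The 1/5 is divided into 3 equal shares of 1/15 among Bhavna, Hemant, Chetan.
Bhavna is living and takes 1/15.
Hemant predeceased; the 1/15 allotted to Hemant's branch passes to Hemant's issue by representation.
The 1/15 is divided into 4 equal shares of 1/60 among Ishita, Sarita, Omkar, Aarav.
Ishita is living and takes 1/60.
Sarita is living and takes 1/60.
Omkar is living and takes 1/60.
Aarav predeceased; the 1/60 allotted to Aarav's branch passes to Aarav's issue by representation.
The 1/60 is divided into 3 equal shares of 1/180 among Vikram, Deepa, Tarun.
Vikram is living and takes 1/180.
Deepa is living and takes 1/180.
Tarun is living and takes 1/180.
Chetan is living and takes 1/15.
Manoj is living and takes 1/5.
Rajiv predeceased; the 1/5 allotted to Rajiv's branch passes to Rajiv's issue by representation.
The 1/5 is divided into 2 equal shares of 1/10 among Falguni, Eshan.
Falguni is living and takes 1/10.
Eshan is living and takes 1/10.
Girish is living and takes 1/5.
Kavita predeceased; the 1/5 allotted to Kavita's branch passes to Kavita's issue by representation.
The 1/5 is divided into 3 equal shares of 1/15 among Yamini, Priya, Lakshmi.
Yamini is living and takes 1/15.
Priya is living and takes 1/15.
Lakshmi is living and takes 1/15.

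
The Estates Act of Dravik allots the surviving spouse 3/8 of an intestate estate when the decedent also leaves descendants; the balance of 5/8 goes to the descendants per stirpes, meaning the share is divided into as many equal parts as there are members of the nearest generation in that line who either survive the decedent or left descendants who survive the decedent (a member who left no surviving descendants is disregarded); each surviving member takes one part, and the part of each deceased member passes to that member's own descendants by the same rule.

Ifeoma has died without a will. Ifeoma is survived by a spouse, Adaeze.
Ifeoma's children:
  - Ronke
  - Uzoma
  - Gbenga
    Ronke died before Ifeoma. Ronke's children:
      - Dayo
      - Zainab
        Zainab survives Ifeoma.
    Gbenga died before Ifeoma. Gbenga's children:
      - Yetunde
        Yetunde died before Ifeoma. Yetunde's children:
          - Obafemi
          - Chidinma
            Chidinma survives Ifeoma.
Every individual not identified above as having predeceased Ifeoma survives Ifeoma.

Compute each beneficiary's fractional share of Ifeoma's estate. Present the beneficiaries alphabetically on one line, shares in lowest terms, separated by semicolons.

Adaeze 3/8; Chidinma 5/48; Dayo 5/48; Obafemi 5/48; Uzoma 5/24; Zainab 5/48

Adaeze, as surviving spouse, takes 3/8.
The remaining 5/8 passes to Ifeoma's descendants per stirpes.
The 5/8 is divided into 3 equal shares of 5/24 among Ronke, Uzoma, Gbenga.
Ronke predeceased; the 5/24 allotted to Ronke's branch passes to Ronke's issue by representation.
The 5/24 is divided into 2 equal shares of 5/48 among Dayo, Zainab.
Dayo is living and takes 5/48.
Zainab is living and takes 5/48.
Uzoma is living and takes 5/24.
Gbenga predeceased; the 5/24 allotted to Gbenga's branch passes to Gbenga's issue by representation.
Yetunde's line is the sole branch at this level, so the full 5/24 passes to Yetunde's issue by representation.
The 5/24 is divided into 2 equal shares of 5/48 among Obafemi, Chidinma.
Obafemi is living and takes 5/48.
Chidinma is living and takes 5/48.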